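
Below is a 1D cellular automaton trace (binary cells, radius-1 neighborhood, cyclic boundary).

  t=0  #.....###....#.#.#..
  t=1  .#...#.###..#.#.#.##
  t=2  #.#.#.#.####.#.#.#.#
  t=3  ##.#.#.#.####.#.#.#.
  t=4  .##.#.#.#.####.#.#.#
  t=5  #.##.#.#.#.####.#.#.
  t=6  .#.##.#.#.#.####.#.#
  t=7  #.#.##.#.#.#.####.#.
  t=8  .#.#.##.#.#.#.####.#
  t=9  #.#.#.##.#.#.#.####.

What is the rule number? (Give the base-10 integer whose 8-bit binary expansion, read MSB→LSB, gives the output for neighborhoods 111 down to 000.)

  [7] ### => #  t=0,i=7
  [6] ##. => #  t=0,i=8
  [5] #.# => #  t=0,i=14
  [4] #.. => #  t=0,i=1
  [3] .## => .  t=0,i=6
  [2] .#. => .  t=0,i=0
  [1] ..# => #  t=0,i=5
  [0] ... => .  t=0,i=2
  bits 11110010 = 242

242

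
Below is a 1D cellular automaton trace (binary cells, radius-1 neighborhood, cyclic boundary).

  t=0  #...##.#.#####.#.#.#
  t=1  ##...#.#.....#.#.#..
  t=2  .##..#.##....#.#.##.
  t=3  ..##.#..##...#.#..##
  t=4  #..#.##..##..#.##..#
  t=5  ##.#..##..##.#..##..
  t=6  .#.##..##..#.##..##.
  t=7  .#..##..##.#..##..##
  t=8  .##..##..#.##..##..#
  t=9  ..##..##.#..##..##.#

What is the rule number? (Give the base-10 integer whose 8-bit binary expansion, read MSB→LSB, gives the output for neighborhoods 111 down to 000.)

84

  ###|.  b7=0 t=0,i=10
  ##.|#  b6=1 t=0,i=0
  #.#|.  b5=0 t=0,i=6
  #..|#  b4=1 t=0,i=1
  .##|.  b3=0 t=0,i=4
  .#.|#  b2=1 t=0,i=7
  ..#|.  b1=0 t=0,i=3
  ...|.  b0=0 t=0,i=2
  bits 01010100 = 84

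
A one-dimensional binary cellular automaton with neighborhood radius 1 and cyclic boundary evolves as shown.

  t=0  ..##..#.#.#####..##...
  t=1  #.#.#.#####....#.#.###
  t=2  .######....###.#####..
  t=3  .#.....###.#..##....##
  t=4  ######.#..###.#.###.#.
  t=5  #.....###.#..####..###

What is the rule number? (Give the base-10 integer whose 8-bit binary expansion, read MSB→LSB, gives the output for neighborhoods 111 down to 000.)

61

  ### -> .   bit 7 = 0  t=0,i=11
  ##. -> .   bit 6 = 0  t=0,i=3
  #.# -> #   bit 5 = 1  t=0,i=7
  #.. -> #   bit 4 = 1  t=0,i=4
  .## -> #   bit 3 = 1  t=0,i=2
  .#. -> #   bit 2 = 1  t=0,i=6
  ..# -> .   bit 1 = 0  t=0,i=1
  ... -> #   bit 0 = 1  t=0,i=0
  bits 00111101 = 61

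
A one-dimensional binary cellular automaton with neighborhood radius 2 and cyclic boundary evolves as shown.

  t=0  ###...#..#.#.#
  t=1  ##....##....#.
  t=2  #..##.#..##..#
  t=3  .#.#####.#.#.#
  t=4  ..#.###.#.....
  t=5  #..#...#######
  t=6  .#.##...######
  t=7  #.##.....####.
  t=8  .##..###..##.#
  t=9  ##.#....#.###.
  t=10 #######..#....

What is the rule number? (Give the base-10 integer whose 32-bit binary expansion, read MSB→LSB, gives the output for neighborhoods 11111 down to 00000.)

3327241043

  [31] ##### => #  t=3,i=5
  [30] ####. => #  t=0,i=1
  [29] ###.# => .  t=3,i=7
  [28] ###.. => .  t=0,i=2
  [27] ##.## => .  t=9,i=13
  [26] ##.#. => #  t=2,i=5
  [25] ##..# => #  t=2,i=1
  [24] ##... => .  t=0,i=3
  [23] #.### => .  t=0,i=13
  [22] #.##. => #  t=1,i=0
  [21] #.#.# => .  t=0,i=11
  [20] #.#.. => #  t=2,i=6
  [19] #..## => .  t=2,i=2
  [18] #..#. => .  t=0,i=8
  [17] #...# => .  t=0,i=4
  [16] #.... => #  t=1,i=3
  [15] .#### => #  t=0,i=0
  [14] .###. => .  t=4,i=5
  [13] .##.# => #  t=2,i=4
  [12] .##.. => .  t=1,i=1
  [11] .#.## => #  t=0,i=12
  [10] .#.#. => .  t=0,i=10
  [9] .#..# => #  t=0,i=7
  [8] .#... => #  t=4,i=9
  [7] ..### => .  t=5,i=7
  [6] ..##. => #  t=1,i=6
  [5] ..#.# => .  t=0,i=9
  [4] ..#.. => #  t=0,i=6
  [3] ...## => .  t=1,i=5
  [2] ...#. => .  t=0,i=5
  [1] ....# => #  t=1,i=4
  [0] ..... => #  t=4,i=11
  bits 11000110010100011010101101010011 = 3327241043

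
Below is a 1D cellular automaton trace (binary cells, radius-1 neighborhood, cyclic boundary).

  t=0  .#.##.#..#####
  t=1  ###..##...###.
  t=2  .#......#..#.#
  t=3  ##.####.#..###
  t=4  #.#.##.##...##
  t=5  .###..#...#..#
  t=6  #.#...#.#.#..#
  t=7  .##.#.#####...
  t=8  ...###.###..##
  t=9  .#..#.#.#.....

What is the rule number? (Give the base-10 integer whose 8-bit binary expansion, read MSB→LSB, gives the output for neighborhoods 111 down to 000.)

  ###|#  b7=1 t=0,i=10
  ##.|.  b6=0 t=0,i=4
  #.#|#  b5=1 t=0,i=0
  #..|.  b4=0 t=0,i=7
  .##|.  b3=0 t=0,i=3
  .#.|#  b2=1 t=0,i=1
  ..#|.  b1=0 t=0,i=8
  ...|#  b0=1 t=1,i=8
  bits 10100101 = 165

165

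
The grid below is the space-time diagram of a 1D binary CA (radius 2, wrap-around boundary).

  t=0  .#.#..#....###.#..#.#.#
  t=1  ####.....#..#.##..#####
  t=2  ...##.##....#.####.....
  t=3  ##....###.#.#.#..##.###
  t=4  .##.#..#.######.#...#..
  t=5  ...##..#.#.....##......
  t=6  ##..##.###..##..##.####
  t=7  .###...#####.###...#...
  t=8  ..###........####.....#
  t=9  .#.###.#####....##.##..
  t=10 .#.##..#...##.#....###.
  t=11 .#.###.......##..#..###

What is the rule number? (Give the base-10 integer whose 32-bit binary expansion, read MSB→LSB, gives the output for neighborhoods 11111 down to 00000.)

402150435

  [31] ##### => .  t=1,i=0
  [30] ####. => .  t=1,i=2
  [29] ###.# => .  t=0,i=13
  [28] ###.. => #  t=1,i=3
  [27] ##.## => .  t=2,i=5
  [26] ##.#. => #  t=0,i=14
  [25] ##..# => #  t=1,i=16
  [24] ##... => #  t=1,i=4
  [23] #.### => #  t=2,i=14
  [22] #.##. => #  t=1,i=14
  [21] #.#.# => #  t=0,i=1
  [20] #.#.. => #  t=0,i=3
  [19] #..## => #  t=1,i=17
  [18] #..#. => .  t=0,i=5
  [17] #...# => .  t=4,i=18
  [16] #.... => .  t=0,i=8
  [15] .#### => .  t=1,i=19
  [14] .###. => #  t=0,i=12
  [13] .##.# => .  t=2,i=4
  [12] .##.. => #  t=1,i=15
  [11] .#.## => .  t=1,i=13
  [10] .#.#. => #  t=0,i=0
  [9] .#..# => .  t=0,i=4
  [8] .#... => .  t=0,i=7
  [7] ..### => .  t=0,i=11
  [6] ..##. => .  t=2,i=3
  [5] ..#.# => #  t=0,i=18
  [4] ..#.. => .  t=0,i=6
  [3] ...## => .  t=0,i=10
  [2] ...#. => .  t=1,i=8
  [1] ....# => #  t=0,i=9
  [0] ..... => #  t=1,i=6
  bits 00010111111110000101010000100011 = 402150435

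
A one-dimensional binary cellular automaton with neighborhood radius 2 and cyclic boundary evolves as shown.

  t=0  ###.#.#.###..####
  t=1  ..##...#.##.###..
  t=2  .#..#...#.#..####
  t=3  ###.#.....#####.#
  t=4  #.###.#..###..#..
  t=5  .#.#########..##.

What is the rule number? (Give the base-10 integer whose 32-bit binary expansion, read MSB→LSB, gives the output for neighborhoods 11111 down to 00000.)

  [31] ##### => .  t=0,i=0
  [30] ####. => .  t=0,i=1
  [29] ###.# => #  t=0,i=2
  [28] ###.. => #  t=0,i=10
  [27] ##.## => .  t=1,i=11
  [26] ##.#. => #  t=0,i=3
  [25] ##..# => .  t=0,i=11
  [24] ##... => #  t=1,i=4
  [23] #.### => .  t=0,i=8
  [22] #.##. => .  t=1,i=9
  [21] #.#.# => .  t=0,i=4
  [20] #.#.. => #  t=2,i=1
  [19] #..## => #  t=0,i=12
  [18] #..#. => .  t=2,i=3
  [17] #...# => .  t=1,i=5
  [16] #.... => #  t=1,i=16
  [15] .#### => #  t=0,i=14
  [14] .###. => #  t=0,i=9
  [13] .##.# => #  t=1,i=10
  [12] .##.. => .  t=1,i=3
  [11] .#.## => #  t=0,i=7
  [10] .#.#. => .  t=0,i=5
  [9] .#..# => #  t=2,i=2
  [8] .#... => .  t=2,i=5
  [7] ..### => #  t=0,i=13
  [6] ..##. => .  t=1,i=2
  [5] ..#.# => .  t=1,i=7
  [4] ..#.. => #  t=2,i=4
  [3] ...## => #  t=1,i=1
  [2] ...#. => .  t=1,i=6
  [1] ....# => .  t=1,i=0
  [0] ..... => .  t=3,i=7
  bits 00110101000110011110101010011000 = 890890904

890890904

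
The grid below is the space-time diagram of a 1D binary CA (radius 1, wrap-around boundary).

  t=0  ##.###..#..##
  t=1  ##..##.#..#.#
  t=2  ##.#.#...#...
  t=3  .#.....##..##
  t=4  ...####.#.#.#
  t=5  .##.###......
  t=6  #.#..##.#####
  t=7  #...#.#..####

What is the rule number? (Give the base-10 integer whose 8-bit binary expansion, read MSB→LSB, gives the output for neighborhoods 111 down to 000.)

195

  nb ###: next=#  (t=0,i=0, bit7=1)
  nb ##.: next=#  (t=0,i=1, bit6=1)
  nb #.#: next=.  (t=0,i=2, bit5=0)
  nb #..: next=.  (t=0,i=6, bit4=0)
  nb .##: next=.  (t=0,i=3, bit3=0)
  nb .#.: next=.  (t=0,i=8, bit2=0)
  nb ..#: next=#  (t=0,i=7, bit1=1)
  nb ...: next=#  (t=2,i=7, bit0=1)
  bits 11000011 = 195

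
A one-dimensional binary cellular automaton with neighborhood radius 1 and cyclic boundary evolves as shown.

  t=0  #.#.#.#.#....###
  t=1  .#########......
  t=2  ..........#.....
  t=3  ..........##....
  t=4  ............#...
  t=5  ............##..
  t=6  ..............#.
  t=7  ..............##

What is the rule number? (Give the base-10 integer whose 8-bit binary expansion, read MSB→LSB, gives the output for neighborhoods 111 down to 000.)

  ### -> .   bit 7 = 0  t=0,i=14
  ##. -> .   bit 6 = 0  t=0,i=0
  #.# -> #   bit 5 = 1  t=0,i=1
  #.. -> #   bit 4 = 1  t=0,i=9
  .## -> .   bit 3 = 0  t=0,i=13
  .#. -> #   bit 2 = 1  t=0,i=2
  ..# -> .   bit 1 = 0  t=0,i=12
  ... -> .   bit 0 = 0  t=0,i=10
  bits 00110100 = 52

52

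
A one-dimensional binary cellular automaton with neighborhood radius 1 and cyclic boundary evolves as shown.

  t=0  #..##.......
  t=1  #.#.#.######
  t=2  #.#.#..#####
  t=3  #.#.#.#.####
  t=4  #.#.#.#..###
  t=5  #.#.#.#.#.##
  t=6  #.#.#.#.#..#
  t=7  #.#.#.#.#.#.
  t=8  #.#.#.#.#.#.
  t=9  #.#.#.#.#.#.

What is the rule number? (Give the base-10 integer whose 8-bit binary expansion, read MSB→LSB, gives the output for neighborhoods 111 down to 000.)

  ###|#  b7=1 t=1,i=7
  ##.|#  b6=1 t=0,i=4
  #.#|.  b5=0 t=1,i=1
  #..|.  b4=0 t=0,i=1
  .##|.  b3=0 t=0,i=3
  .#.|#  b2=1 t=0,i=0
  ..#|#  b1=1 t=0,i=2
  ...|#  b0=1 t=0,i=6
  bits 11000111 = 199

199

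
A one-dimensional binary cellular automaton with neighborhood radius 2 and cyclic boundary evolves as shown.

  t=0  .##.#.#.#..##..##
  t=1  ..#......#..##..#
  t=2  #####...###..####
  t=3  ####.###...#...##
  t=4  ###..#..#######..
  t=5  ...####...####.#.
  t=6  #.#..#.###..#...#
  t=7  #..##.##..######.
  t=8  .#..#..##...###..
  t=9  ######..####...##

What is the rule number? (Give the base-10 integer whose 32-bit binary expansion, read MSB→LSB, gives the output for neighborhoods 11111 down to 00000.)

  [31] ##### => #  t=2,i=0
  [30] ####. => #  t=2,i=3
  [29] ###.# => .  t=3,i=3
  [28] ###.. => .  t=2,i=4
  [27] ##.## => .  t=0,i=0
  [26] ##.#. => .  t=0,i=3
  [25] ##..# => #  t=0,i=13
  [24] ##... => #  t=2,i=5
  [23] #.### => #  t=3,i=5
  [22] #.##. => .  t=0,i=1
  [21] #.#.# => .  t=0,i=4
  [20] #.#.. => .  t=0,i=8
  [19] #..## => .  t=0,i=10
  [18] #..#. => #  t=1,i=1
  [17] #...# => #  t=2,i=6
  [16] #.... => #  t=1,i=4
  [15] .#### => .  t=2,i=14
  [14] .###. => .  t=2,i=9
  [13] .##.# => #  t=0,i=2
  [12] .##.. => #  t=0,i=12
  [11] .#.## => #  t=6,i=6
  [10] .#.#. => .  t=0,i=5
  [9] .#..# => #  t=0,i=9
  [8] .#... => #  t=1,i=3
  [7] ..### => .  t=2,i=8
  [6] ..##. => .  t=0,i=11
  [5] ..#.# => .  t=6,i=5
  [4] ..#.. => #  t=1,i=2
  [3] ...## => #  t=2,i=7
  [2] ...#. => #  t=1,i=8
  [1] ....# => .  t=1,i=7
  [0] ..... => .  t=1,i=5
  bits 11000011100001110011101100011100 = 3280419612

3280419612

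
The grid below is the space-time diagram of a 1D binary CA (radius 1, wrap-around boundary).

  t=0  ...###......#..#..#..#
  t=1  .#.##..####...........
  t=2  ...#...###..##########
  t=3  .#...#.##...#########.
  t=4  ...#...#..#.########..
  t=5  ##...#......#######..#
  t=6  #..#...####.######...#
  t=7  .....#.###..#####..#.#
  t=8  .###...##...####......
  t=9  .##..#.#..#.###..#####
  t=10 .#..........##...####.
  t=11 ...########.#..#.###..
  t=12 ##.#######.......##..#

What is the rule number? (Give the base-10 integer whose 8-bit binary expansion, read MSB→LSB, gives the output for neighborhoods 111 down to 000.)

137

  ###|#  b7=1 t=0,i=4
  ##.|.  b6=0 t=0,i=5
  #.#|.  b5=0 t=1,i=2
  #..|.  b4=0 t=0,i=0
  .##|#  b3=1 t=0,i=3
  .#.|.  b2=0 t=0,i=12
  ..#|.  b1=0 t=0,i=2
  ...|#  b0=1 t=0,i=1
  bits 10001001 = 137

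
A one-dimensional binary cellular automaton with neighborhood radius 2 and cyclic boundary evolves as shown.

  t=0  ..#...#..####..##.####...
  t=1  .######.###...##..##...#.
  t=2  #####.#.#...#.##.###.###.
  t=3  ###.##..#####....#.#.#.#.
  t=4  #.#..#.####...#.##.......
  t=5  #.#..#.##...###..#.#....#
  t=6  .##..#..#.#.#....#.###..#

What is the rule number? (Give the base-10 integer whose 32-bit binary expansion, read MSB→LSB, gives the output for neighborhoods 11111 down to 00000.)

2761658868

  [31] ##### => #  t=1,i=3
  [30] ####. => .  t=0,i=11
  [29] ###.# => #  t=1,i=6
  [28] ###.. => .  t=0,i=12
  [27] ##.## => .  t=0,i=17
  [26] ##.#. => #  t=2,i=5
  [25] ##..# => .  t=0,i=13
  [24] ##... => .  t=0,i=22
  [23] #.### => #  t=0,i=18
  [22] #.##. => .  t=2,i=14
  [21] #.#.# => .  t=2,i=6
  [20] #.#.. => #  t=2,i=8
  [19] #..## => #  t=0,i=8
  [18] #..#. => .  t=4,i=4
  [17] #...# => #  t=0,i=4
  [16] #.... => #  t=0,i=23
  [15] .#### => #  t=0,i=10
  [14] .###. => .  t=1,i=9
  [13] .##.# => .  t=0,i=16
  [12] .##.. => #  t=1,i=15
  [11] .#.## => .  t=2,i=13
  [10] .#.#. => .  t=2,i=7
  [9] .#..# => .  t=0,i=7
  [8] .#... => #  t=0,i=3
  [7] ..### => #  t=0,i=9
  [6] ..##. => #  t=0,i=15
  [5] ..#.# => #  t=2,i=12
  [4] ..#.. => #  t=0,i=2
  [3] ...## => .  t=1,i=13
  [2] ...#. => #  t=0,i=1
  [1] ....# => .  t=0,i=0
  [0] ..... => .  t=0,i=24
  bits 10100100100110111001000111110100 = 2761658868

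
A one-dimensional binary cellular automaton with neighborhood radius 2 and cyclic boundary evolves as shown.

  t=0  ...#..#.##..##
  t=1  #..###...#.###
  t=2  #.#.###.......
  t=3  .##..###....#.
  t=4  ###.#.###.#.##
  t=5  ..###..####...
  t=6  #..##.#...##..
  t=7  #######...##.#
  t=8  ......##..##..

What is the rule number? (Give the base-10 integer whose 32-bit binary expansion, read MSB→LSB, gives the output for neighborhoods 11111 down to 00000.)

  [31] ##### => .  t=4,i=0
  [30] ####. => .  t=1,i=13
  [29] ###.# => #  t=4,i=2
  [28] ###.. => #  t=1,i=0
  [27] ##.## => .  t=7,i=12
  [26] ##.#. => #  t=4,i=3
  [25] ##..# => .  t=0,i=10
  [24] ##... => #  t=0,i=0
  [23] #.### => .  t=1,i=11
  [22] #.##. => .  t=0,i=8
  [21] #.#.# => #  t=2,i=2
  [20] #.#.. => #  t=6,i=6
  [19] #..## => #  t=0,i=11
  [18] #..#. => #  t=0,i=5
  [17] #...# => .  t=0,i=1
  [16] #.... => .  t=2,i=8
  [15] .#### => .  t=1,i=12
  [14] .###. => #  t=1,i=4
  [13] .##.# => #  t=6,i=4
  [12] .##.. => #  t=0,i=9
  [11] .#.## => .  t=0,i=7
  [10] .#.#. => #  t=2,i=1
  [9] .#..# => #  t=0,i=4
  [8] .#... => .  t=6,i=7
  [7] ..### => .  t=1,i=3
  [6] ..##. => #  t=0,i=12
  [5] ..#.# => .  t=0,i=6
  [4] ..#.. => #  t=0,i=3
  [3] ...## => .  t=5,i=1
  [2] ...#. => .  t=0,i=2
  [1] ....# => #  t=2,i=12
  [0] ..... => .  t=2,i=9
  bits 00110101001111000111011001010010 = 893154898

893154898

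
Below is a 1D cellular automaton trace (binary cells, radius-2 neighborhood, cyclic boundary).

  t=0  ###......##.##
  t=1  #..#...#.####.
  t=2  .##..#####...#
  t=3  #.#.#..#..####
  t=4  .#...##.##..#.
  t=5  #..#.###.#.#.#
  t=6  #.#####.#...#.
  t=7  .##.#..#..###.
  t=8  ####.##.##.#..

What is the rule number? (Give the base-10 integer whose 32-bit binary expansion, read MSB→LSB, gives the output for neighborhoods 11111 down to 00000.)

  ##### -> #   bit 31 = 1  t=0,i=0
  ####. -> .   bit 30 = 0  t=0,i=1
  ###.# -> .   bit 29 = 0  t=1,i=12
  ###.. -> .   bit 28 = 0  t=0,i=2
  ##.## -> #   bit 27 = 1  t=0,i=11
  ##.#. -> #   bit 26 = 1  t=1,i=13
  ##..# -> .   bit 25 = 0  t=2,i=3
  ##... -> #   bit 24 = 1  t=0,i=3
  #.### -> #   bit 23 = 1  t=0,i=12
  #.##. -> .   bit 22 = 0  t=2,i=1
  #.#.# -> .   bit 21 = 0  t=3,i=2
  #.#.. -> .   bit 20 = 0  t=1,i=0
  #..## -> #   bit 19 = 1  t=2,i=4
  #..#. -> #   bit 18 = 1  t=1,i=2
  #...# -> #   bit 17 = 1  t=1,i=5
  #.... -> .   bit 16 = 0  t=0,i=4
  .#### -> .   bit 15 = 0  t=0,i=13
  .###. -> #   bit 14 = 1  t=5,i=6
  .##.# -> #   bit 13 = 1  t=0,i=10
  .##.. -> #   bit 12 = 1  t=2,i=2
  .#.## -> #   bit 11 = 1  t=1,i=8
  .#.#. -> .   bit 10 = 0  t=3,i=3
  .#..# -> #   bit 9 = 1  t=1,i=1
  .#... -> .   bit 8 = 0  t=1,i=4
  ..### -> .   bit 7 = 0  t=2,i=5
  ..##. -> #   bit 6 = 1  t=0,i=9
  ..#.# -> #   bit 5 = 1  t=1,i=7
  ..#.. -> .   bit 4 = 0  t=1,i=3
  ...## -> .   bit 3 = 0  t=0,i=8
  ...#. -> #   bit 2 = 1  t=1,i=6
  ....# -> #   bit 1 = 1  t=0,i=7
  ..... -> .   bit 0 = 0  t=0,i=5
  bits 10001101100011100111101001100110 = 2374924902

2374924902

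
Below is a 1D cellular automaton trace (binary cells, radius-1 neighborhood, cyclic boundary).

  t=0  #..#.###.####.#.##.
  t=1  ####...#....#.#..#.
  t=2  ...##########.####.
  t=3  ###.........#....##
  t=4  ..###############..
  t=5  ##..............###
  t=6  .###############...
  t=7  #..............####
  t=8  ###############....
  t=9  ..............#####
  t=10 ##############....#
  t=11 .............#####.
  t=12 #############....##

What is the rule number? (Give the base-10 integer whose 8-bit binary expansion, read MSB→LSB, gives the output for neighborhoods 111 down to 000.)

87

  nb ###: next=.  (t=0,i=6, bit7=0)
  nb ##.: next=#  (t=0,i=7, bit6=1)
  nb #.#: next=.  (t=0,i=4, bit5=0)
  nb #..: next=#  (t=0,i=1, bit4=1)
  nb .##: next=.  (t=0,i=5, bit3=0)
  nb .#.: next=#  (t=0,i=0, bit2=1)
  nb ..#: next=#  (t=0,i=2, bit1=1)
  nb ...: next=#  (t=1,i=5, bit0=1)
  bits 01010111 = 87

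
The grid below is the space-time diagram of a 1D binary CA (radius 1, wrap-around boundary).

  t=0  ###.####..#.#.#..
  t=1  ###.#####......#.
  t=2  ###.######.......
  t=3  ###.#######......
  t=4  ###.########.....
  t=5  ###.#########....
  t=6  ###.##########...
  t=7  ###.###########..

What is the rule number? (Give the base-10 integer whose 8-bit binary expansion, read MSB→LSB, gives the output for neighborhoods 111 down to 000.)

216

  ###|#  b7=1 t=0,i=1
  ##.|#  b6=1 t=0,i=2
  #.#|.  b5=0 t=0,i=3
  #..|#  b4=1 t=0,i=8
  .##|#  b3=1 t=0,i=0
  .#.|.  b2=0 t=0,i=10
  ..#|.  b1=0 t=0,i=9
  ...|.  b0=0 t=1,i=10
  bits 11011000 = 216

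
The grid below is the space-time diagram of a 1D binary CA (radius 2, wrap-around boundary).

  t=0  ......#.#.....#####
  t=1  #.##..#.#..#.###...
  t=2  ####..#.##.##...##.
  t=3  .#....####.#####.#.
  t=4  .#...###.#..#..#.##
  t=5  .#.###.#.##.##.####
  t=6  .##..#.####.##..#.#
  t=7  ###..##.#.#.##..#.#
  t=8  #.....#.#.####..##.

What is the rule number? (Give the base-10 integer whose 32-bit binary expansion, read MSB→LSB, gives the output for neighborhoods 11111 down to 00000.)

561167033

  ##### -> .   bit 31 = 0  t=0,i=16
  ####. -> .   bit 30 = 0  t=0,i=17
  ###.# -> #   bit 29 = 1  t=3,i=9
  ###.. -> .   bit 28 = 0  t=0,i=18
  ##.## -> .   bit 27 = 0  t=2,i=10
  ##.#. -> .   bit 26 = 0  t=3,i=16
  ##..# -> .   bit 25 = 0  t=1,i=4
  ##... -> #   bit 24 = 1  t=0,i=0
  #.### -> .   bit 23 = 0  t=1,i=13
  #.##. -> #   bit 22 = 1  t=1,i=2
  #.#.# -> #   bit 21 = 1  t=5,i=1
  #.#.. -> #   bit 20 = 1  t=0,i=8
  #..## -> .   bit 19 = 0  t=7,i=4
  #..#. -> .   bit 18 = 0  t=1,i=5
  #...# -> #   bit 17 = 1  t=1,i=17
  #.... -> .   bit 16 = 0  t=0,i=1
  .#### -> #   bit 15 = 1  t=0,i=15
  .###. -> .   bit 14 = 0  t=1,i=14
  .##.# -> #   bit 13 = 1  t=2,i=9
  .##.. -> #   bit 12 = 1  t=1,i=3
  .#.## -> #   bit 11 = 1  t=1,i=1
  .#.#. -> .   bit 10 = 0  t=0,i=7
  .#..# -> #   bit 9 = 1  t=1,i=9
  .#... -> .   bit 8 = 0  t=0,i=9
  ..### -> #   bit 7 = 1  t=0,i=14
  ..##. -> .   bit 6 = 0  t=2,i=16
  ..#.# -> #   bit 5 = 1  t=0,i=6
  ..#.. -> #   bit 4 = 1  t=3,i=1
  ...## -> #   bit 3 = 1  t=0,i=13
  ...#. -> .   bit 2 = 0  t=0,i=5
  ....# -> .   bit 1 = 0  t=0,i=4
  ..... -> #   bit 0 = 1  t=0,i=2
  bits 00100001011100101011101010111001 = 561167033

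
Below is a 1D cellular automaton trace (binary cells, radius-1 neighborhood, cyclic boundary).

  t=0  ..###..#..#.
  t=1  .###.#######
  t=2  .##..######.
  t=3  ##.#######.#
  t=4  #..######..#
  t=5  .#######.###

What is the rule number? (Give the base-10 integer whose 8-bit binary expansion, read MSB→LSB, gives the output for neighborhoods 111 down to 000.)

  [7] ### => #  t=0,i=3
  [6] ##. => .  t=0,i=4
  [5] #.# => .  t=1,i=0
  [4] #.. => #  t=0,i=5
  [3] .## => #  t=0,i=2
  [2] .#. => #  t=0,i=7
  [1] ..# => #  t=0,i=1
  [0] ... => .  t=0,i=0
  bits 10011110 = 158

158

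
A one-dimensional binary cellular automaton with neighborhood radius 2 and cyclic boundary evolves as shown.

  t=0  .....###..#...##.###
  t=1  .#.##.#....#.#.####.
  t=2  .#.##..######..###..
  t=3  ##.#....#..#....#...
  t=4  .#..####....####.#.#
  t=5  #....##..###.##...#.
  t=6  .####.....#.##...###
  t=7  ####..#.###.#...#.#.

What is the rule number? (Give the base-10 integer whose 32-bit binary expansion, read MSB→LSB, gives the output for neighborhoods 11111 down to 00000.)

1220666670

  ##### -> .   bit 31 = 0  t=2,i=9
  ####. -> #   bit 30 = 1  t=1,i=17
  ###.# -> .   bit 29 = 0  t=4,i=15
  ###.. -> .   bit 28 = 0  t=0,i=7
  ##.## -> #   bit 27 = 1  t=0,i=16
  ##.#. -> .   bit 26 = 0  t=1,i=5
  ##..# -> .   bit 25 = 0  t=0,i=8
  ##... -> .   bit 24 = 0  t=0,i=0
  #.### -> #   bit 23 = 1  t=0,i=17
  #.##. -> #   bit 22 = 1  t=1,i=3
  #.#.# -> .   bit 21 = 0  t=1,i=13
  #.#.. -> .   bit 20 = 0  t=1,i=6
  #..## -> .   bit 19 = 0  t=2,i=6
  #..#. -> .   bit 18 = 0  t=0,i=9
  #...# -> .   bit 17 = 0  t=0,i=12
  #.... -> #   bit 16 = 1  t=0,i=1
  .#### -> #   bit 15 = 1  t=1,i=16
  .###. -> #   bit 14 = 1  t=0,i=6
  .##.# -> #   bit 13 = 1  t=0,i=15
  .##.. -> .   bit 12 = 0  t=2,i=4
  .#.## -> .   bit 11 = 0  t=1,i=2
  .#.#. -> #   bit 10 = 1  t=1,i=12
  .#..# -> .   bit 9 = 0  t=3,i=9
  .#... -> #   bit 8 = 1  t=0,i=11
  ..### -> .   bit 7 = 0  t=0,i=5
  ..##. -> .   bit 6 = 0  t=0,i=14
  ..#.# -> #   bit 5 = 1  t=1,i=1
  ..#.. -> .   bit 4 = 0  t=0,i=10
  ...## -> #   bit 3 = 1  t=0,i=4
  ...#. -> #   bit 2 = 1  t=1,i=10
  ....# -> #   bit 1 = 1  t=0,i=3
  ..... -> .   bit 0 = 0  t=0,i=2
  bits 01001000110000011110010100101110 = 1220666670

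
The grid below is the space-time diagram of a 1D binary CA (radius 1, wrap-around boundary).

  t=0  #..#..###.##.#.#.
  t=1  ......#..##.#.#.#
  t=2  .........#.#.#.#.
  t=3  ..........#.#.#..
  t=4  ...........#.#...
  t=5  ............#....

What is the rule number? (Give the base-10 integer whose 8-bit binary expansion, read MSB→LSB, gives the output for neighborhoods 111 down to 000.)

40

  [7] ### => .  t=0,i=7
  [6] ##. => .  t=0,i=8
  [5] #.# => #  t=0,i=9
  [4] #.. => .  t=0,i=1
  [3] .## => #  t=0,i=6
  [2] .#. => .  t=0,i=0
  [1] ..# => .  t=0,i=2
  [0] ... => .  t=1,i=1
  bits 00101000 = 40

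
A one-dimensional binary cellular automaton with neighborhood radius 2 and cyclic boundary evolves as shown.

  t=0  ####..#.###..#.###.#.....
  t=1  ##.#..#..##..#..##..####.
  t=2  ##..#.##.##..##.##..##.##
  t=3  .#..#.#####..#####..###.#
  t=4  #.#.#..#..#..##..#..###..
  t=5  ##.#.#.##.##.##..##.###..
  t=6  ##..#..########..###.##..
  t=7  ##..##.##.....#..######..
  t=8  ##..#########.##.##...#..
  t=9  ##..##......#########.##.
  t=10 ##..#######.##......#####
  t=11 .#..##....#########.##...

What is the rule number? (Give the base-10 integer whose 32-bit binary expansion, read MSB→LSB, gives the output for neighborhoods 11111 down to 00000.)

  [31] ##### => .  t=3,i=8
  [30] ####. => .  t=0,i=2
  [29] ###.# => #  t=0,i=17
  [28] ###.. => #  t=0,i=3
  [27] ##.## => #  t=1,i=24
  [26] ##.#. => .  t=0,i=18
  [25] ##..# => .  t=0,i=4
  [24] ##... => #  t=7,i=9
  [23] #.### => .  t=0,i=8
  [22] #.##. => #  t=1,i=0
  [21] #.#.# => .  t=3,i=24
  [20] #.#.. => .  t=0,i=19
  [19] #..## => .  t=1,i=8
  [18] #..#. => .  t=0,i=5
  [17] #...# => #  t=8,i=20
  [16] #.... => #  t=0,i=21
  [15] .#### => #  t=0,i=1
  [14] .###. => #  t=0,i=9
  [13] .##.# => #  t=1,i=1
  [12] .##.. => #  t=1,i=10
  [11] .#.## => .  t=0,i=7
  [10] .#.#. => #  t=3,i=0
  [9] .#..# => #  t=1,i=4
  [8] .#... => #  t=0,i=20
  [7] ..### => #  t=0,i=0
  [6] ..##. => #  t=1,i=9
  [5] ..#.# => #  t=0,i=6
  [4] ..#.. => #  t=1,i=6
  [3] ...## => .  t=0,i=24
  [2] ...#. => .  t=7,i=13
  [1] ....# => #  t=0,i=23
  [0] ..... => #  t=0,i=22
  bits 00111001010000111111011111110011 = 960755699

960755699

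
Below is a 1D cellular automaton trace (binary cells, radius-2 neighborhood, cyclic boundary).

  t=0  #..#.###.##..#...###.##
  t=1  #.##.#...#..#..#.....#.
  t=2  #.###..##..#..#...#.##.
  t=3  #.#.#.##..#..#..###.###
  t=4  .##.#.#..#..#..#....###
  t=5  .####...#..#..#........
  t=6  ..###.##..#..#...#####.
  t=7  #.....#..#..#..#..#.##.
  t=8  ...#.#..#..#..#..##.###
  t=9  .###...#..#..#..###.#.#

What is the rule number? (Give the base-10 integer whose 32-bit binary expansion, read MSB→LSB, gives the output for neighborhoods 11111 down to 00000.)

1424924773

  [31] ##### => .  t=6,i=19
  [30] ####. => #  t=3,i=22
  [29] ###.# => .  t=0,i=7
  [28] ###.. => #  t=0,i=0
  [27] ##.## => .  t=0,i=8
  [26] ##.#. => #  t=1,i=4
  [25] ##..# => .  t=0,i=1
  [24] ##... => .  t=5,i=5
  [23] #.### => #  t=0,i=5
  [22] #.##. => #  t=0,i=9
  [21] #.#.# => #  t=1,i=0
  [20] #.#.. => .  t=1,i=5
  [19] #..## => #  t=2,i=6
  [18] #..#. => #  t=0,i=2
  [17] #...# => #  t=0,i=15
  [16] #.... => .  t=1,i=17
  [15] .#### => #  t=3,i=21
  [14] .###. => .  t=0,i=6
  [13] .##.# => #  t=1,i=3
  [12] .##.. => .  t=0,i=10
  [11] .#.## => .  t=0,i=4
  [10] .#.#. => .  t=1,i=22
  [9] .#..# => .  t=1,i=10
  [8] .#... => .  t=0,i=14
  [7] ..### => .  t=0,i=17
  [6] ..##. => #  t=2,i=7
  [5] ..#.# => #  t=0,i=3
  [4] ..#.. => .  t=0,i=13
  [3] ...## => .  t=0,i=16
  [2] ...#. => #  t=1,i=8
  [1] ....# => .  t=1,i=19
  [0] ..... => #  t=1,i=18
  bits 01010100111011101010000001100101 = 1424924773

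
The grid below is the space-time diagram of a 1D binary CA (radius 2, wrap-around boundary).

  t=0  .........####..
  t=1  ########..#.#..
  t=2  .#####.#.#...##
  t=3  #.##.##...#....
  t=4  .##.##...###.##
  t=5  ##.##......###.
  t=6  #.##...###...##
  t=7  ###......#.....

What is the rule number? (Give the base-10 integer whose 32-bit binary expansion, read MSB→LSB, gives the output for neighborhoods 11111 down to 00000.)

3159132951

  nb #####: next=#  (t=1,i=2, bit31=1)
  nb ####.: next=.  (t=0,i=11, bit30=0)
  nb ###.#: next=#  (t=2,i=5, bit29=1)
  nb ###..: next=#  (t=0,i=12, bit28=1)
  nb ##.##: next=#  (t=2,i=0, bit27=1)
  nb ##.#.: next=#  (t=2,i=6, bit26=1)
  nb ##..#: next=.  (t=1,i=8, bit25=0)
  nb ##...: next=.  (t=0,i=13, bit24=0)
  nb #.###: next=.  (t=2,i=1, bit23=0)
  nb #.##.: next=#  (t=3,i=2, bit22=1)
  nb #.#.#: next=.  (t=2,i=7, bit21=0)
  nb #.#..: next=.  (t=1,i=12, bit20=0)
  nb #..##: next=#  (t=1,i=14, bit19=1)
  nb #..#.: next=#  (t=1,i=9, bit18=1)
  nb #...#: next=.  (t=2,i=11, bit17=0)
  nb #....: next=.  (t=0,i=14, bit16=0)
  nb .####: next=#  (t=0,i=10, bit15=1)
  nb .###.: next=.  (t=4,i=10, bit14=0)
  nb .##.#: next=.  (t=2,i=14, bit13=0)
  nb .##..: next=.  (t=3,i=6, bit12=0)
  nb .#.##: next=#  (t=3,i=1, bit11=1)
  nb .#.#.: next=.  (t=1,i=11, bit10=0)
  nb .#..#: next=#  (t=1,i=13, bit9=1)
  nb .#...: next=#  (t=2,i=10, bit8=1)
  nb ..###: next=.  (t=0,i=9, bit7=0)
  nb ..##.: next=.  (t=2,i=13, bit6=0)
  nb ..#.#: next=.  (t=1,i=10, bit5=0)
  nb ..#..: next=#  (t=3,i=10, bit4=1)
  nb ...##: next=.  (t=0,i=8, bit3=0)
  nb ...#.: next=#  (t=3,i=9, bit2=1)
  nb ....#: next=#  (t=0,i=7, bit1=1)
  nb .....: next=#  (t=0,i=0, bit0=1)
  bits 10111100010011001000101100010111 = 3159132951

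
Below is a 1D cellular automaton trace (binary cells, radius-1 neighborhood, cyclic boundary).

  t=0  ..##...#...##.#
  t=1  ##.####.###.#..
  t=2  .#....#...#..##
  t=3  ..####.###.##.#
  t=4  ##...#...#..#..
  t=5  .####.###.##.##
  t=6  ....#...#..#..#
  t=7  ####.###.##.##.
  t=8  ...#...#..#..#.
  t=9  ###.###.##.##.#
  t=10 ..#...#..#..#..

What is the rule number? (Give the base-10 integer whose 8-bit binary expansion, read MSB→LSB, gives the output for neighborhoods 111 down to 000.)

  [7] ### => .  t=1,i=4
  [6] ##. => #  t=0,i=3
  [5] #.# => .  t=0,i=13
  [4] #.. => #  t=0,i=0
  [3] .## => .  t=0,i=2
  [2] .#. => .  t=0,i=7
  [1] ..# => #  t=0,i=1
  [0] ... => #  t=0,i=5
  bits 01010011 = 83

83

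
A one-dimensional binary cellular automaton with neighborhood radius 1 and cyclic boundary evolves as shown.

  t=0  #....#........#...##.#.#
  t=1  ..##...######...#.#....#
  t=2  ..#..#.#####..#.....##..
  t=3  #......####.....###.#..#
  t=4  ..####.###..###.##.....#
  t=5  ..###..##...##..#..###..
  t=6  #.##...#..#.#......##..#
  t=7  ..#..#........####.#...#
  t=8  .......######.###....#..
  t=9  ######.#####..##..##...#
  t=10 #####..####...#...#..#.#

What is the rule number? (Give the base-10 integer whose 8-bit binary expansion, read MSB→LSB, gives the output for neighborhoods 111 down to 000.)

137

  [7] ### => #  t=1,i=8
  [6] ##. => .  t=0,i=0
  [5] #.# => .  t=0,i=20
  [4] #.. => .  t=0,i=1
  [3] .## => #  t=0,i=18
  [2] .#. => .  t=0,i=5
  [1] ..# => .  t=0,i=4
  [0] ... => #  t=0,i=2
  bits 10001001 = 137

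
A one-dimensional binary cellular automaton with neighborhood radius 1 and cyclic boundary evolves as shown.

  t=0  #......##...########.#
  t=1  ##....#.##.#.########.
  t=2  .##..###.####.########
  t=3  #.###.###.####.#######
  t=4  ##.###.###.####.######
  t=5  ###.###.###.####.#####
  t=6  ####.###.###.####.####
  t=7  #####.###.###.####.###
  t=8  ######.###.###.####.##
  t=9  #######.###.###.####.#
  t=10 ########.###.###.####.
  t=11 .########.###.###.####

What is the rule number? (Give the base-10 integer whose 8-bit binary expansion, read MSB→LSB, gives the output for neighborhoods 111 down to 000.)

246

  [7] ### => #  t=0,i=13
  [6] ##. => #  t=0,i=0
  [5] #.# => #  t=0,i=20
  [4] #.. => #  t=0,i=1
  [3] .## => .  t=0,i=7
  [2] .#. => #  t=1,i=6
  [1] ..# => #  t=0,i=6
  [0] ... => .  t=0,i=2
  bits 11110110 = 246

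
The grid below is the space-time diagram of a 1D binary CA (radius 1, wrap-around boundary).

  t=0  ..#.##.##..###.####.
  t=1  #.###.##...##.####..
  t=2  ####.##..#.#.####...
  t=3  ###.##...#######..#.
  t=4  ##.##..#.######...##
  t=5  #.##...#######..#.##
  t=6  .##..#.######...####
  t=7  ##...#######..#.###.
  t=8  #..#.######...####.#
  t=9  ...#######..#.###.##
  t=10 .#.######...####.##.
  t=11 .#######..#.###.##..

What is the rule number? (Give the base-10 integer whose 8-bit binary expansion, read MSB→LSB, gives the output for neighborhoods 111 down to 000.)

173

  nb ###: next=#  (t=0,i=12, bit7=1)
  nb ##.: next=.  (t=0,i=5, bit6=0)
  nb #.#: next=#  (t=0,i=3, bit5=1)
  nb #..: next=.  (t=0,i=9, bit4=0)
  nb .##: next=#  (t=0,i=4, bit3=1)
  nb .#.: next=#  (t=0,i=2, bit2=1)
  nb ..#: next=.  (t=0,i=1, bit1=0)
  nb ...: next=#  (t=0,i=0, bit0=1)
  bits 10101101 = 173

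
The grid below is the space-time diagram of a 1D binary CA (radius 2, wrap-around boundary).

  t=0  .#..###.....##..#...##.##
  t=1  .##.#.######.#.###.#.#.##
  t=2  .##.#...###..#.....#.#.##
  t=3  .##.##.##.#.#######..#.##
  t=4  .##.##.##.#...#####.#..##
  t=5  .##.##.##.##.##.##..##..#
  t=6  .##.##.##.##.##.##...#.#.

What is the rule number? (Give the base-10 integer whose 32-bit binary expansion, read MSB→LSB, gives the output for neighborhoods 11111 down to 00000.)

  nb #####: next=#  (t=1,i=8, bit31=1)
  nb ####.: next=#  (t=1,i=10, bit30=1)
  nb ###.#: next=.  (t=1,i=11, bit29=0)
  nb ###..: next=#  (t=0,i=6, bit28=1)
  nb ##.##: next=.  (t=0,i=22, bit27=0)
  nb ##.#.: next=.  (t=0,i=0, bit26=0)
  nb ##..#: next=.  (t=0,i=14, bit25=0)
  nb ##...: next=#  (t=0,i=7, bit24=1)
  nb #.###: next=.  (t=1,i=6, bit23=0)
  nb #.##.: next=#  (t=0,i=23, bit22=1)
  nb #.#.#: next=#  (t=1,i=4, bit21=1)
  nb #.#..: next=#  (t=0,i=1, bit20=1)
  nb #..##: next=.  (t=0,i=3, bit19=0)
  nb #..#.: next=#  (t=0,i=15, bit18=1)
  nb #...#: next=.  (t=0,i=18, bit17=0)
  nb #....: next=#  (t=0,i=8, bit16=1)
  nb .####: next=.  (t=1,i=7, bit15=0)
  nb .###.: next=.  (t=0,i=5, bit14=0)
  nb .##.#: next=#  (t=0,i=21, bit13=1)
  nb .##..: next=#  (t=0,i=13, bit12=1)
  nb .#.##: next=.  (t=1,i=5, bit11=0)
  nb .#.#.: next=.  (t=1,i=20, bit10=0)
  nb .#..#: next=#  (t=0,i=2, bit9=1)
  nb .#...: next=#  (t=0,i=17, bit8=1)
  nb ..###: next=#  (t=0,i=4, bit7=1)
  nb ..##.: next=.  (t=0,i=12, bit6=0)
  nb ..#.#: next=.  (t=2,i=19, bit5=0)
  nb ..#..: next=#  (t=0,i=16, bit4=1)
  nb ...##: next=#  (t=0,i=11, bit3=1)
  nb ...#.: next=#  (t=2,i=18, bit2=1)
  nb ....#: next=#  (t=0,i=10, bit1=1)
  nb .....: next=#  (t=0,i=9, bit0=1)
  bits 11010001011101010011001110011111 = 3514119071

3514119071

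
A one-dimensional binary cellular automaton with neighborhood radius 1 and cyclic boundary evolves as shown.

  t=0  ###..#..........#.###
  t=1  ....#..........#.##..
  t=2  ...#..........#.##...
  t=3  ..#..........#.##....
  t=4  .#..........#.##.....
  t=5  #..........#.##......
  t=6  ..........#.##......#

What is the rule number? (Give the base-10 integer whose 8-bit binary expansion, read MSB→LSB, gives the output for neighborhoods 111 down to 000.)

  [7] ### => .  t=0,i=0
  [6] ##. => .  t=0,i=2
  [5] #.# => #  t=0,i=17
  [4] #.. => .  t=0,i=3
  [3] .## => #  t=0,i=18
  [2] .#. => .  t=0,i=5
  [1] ..# => #  t=0,i=4
  [0] ... => .  t=0,i=7
  bits 00101010 = 42

42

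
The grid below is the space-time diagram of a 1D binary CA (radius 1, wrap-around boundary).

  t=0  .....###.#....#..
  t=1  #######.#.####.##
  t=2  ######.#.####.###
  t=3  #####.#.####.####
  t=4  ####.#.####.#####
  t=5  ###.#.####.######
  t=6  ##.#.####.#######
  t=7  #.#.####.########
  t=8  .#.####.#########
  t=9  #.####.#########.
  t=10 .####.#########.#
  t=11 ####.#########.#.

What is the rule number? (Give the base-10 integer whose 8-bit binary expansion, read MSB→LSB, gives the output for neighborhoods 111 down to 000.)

187

  [7] ### => #  t=0,i=6
  [6] ##. => .  t=0,i=7
  [5] #.# => #  t=0,i=8
  [4] #.. => #  t=0,i=10
  [3] .## => #  t=0,i=5
  [2] .#. => .  t=0,i=9
  [1] ..# => #  t=0,i=4
  [0] ... => #  t=0,i=0
  bits 10111011 = 187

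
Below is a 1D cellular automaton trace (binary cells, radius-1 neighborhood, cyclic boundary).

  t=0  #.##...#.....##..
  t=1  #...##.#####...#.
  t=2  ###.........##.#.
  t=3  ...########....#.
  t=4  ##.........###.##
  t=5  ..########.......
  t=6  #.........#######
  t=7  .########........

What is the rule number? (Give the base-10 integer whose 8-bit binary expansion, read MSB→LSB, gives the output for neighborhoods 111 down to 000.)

  ###|.  b7=0 t=1,i=8
  ##.|.  b6=0 t=0,i=3
  #.#|.  b5=0 t=0,i=1
  #..|#  b4=1 t=0,i=4
  .##|.  b3=0 t=0,i=2
  .#.|#  b2=1 t=0,i=0
  ..#|.  b1=0 t=0,i=6
  ...|#  b0=1 t=0,i=5
  bits 00010101 = 21

21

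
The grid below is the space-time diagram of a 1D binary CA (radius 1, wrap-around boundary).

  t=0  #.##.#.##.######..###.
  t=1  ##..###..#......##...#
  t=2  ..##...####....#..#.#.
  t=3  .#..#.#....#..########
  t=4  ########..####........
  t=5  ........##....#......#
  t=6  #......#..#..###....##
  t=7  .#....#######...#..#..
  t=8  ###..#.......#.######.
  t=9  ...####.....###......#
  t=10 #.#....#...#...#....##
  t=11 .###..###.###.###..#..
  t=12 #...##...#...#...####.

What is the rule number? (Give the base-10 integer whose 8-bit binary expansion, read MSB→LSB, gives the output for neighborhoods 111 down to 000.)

54

  ### -> .   bit 7 = 0  t=0,i=11
  ##. -> .   bit 6 = 0  t=0,i=3
  #.# -> #   bit 5 = 1  t=0,i=1
  #.. -> #   bit 4 = 1  t=0,i=16
  .## -> .   bit 3 = 0  t=0,i=2
  .#. -> #   bit 2 = 1  t=0,i=0
  ..# -> #   bit 1 = 1  t=0,i=17
  ... -> .   bit 0 = 0  t=1,i=11
  bits 00110110 = 54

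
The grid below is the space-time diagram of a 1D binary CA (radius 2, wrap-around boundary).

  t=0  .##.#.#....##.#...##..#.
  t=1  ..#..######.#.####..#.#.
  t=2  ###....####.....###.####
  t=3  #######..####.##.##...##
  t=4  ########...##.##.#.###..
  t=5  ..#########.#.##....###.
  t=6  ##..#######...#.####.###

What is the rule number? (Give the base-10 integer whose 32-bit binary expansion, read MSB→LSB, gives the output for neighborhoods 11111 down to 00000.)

  #####|#  b31=1 t=1,i=7
  ####.|#  b30=1 t=1,i=9
  ###.#|#  b29=1 t=1,i=10
  ###..|#  b28=1 t=1,i=17
  ##.##|.  b27=0 t=2,i=19
  ##.#.|.  b26=0 t=0,i=3
  ##..#|#  b25=1 t=0,i=20
  ##...|#  b24=1 t=2,i=3
  #.###|.  b23=0 t=1,i=14
  #.##.|#  b22=1 t=3,i=14
  #.#.#|.  b21=0 t=0,i=4
  #.#..|#  b20=1 t=0,i=6
  #..##|.  b19=0 t=0,i=0
  #..#.|.  b18=0 t=0,i=21
  #...#|#  b17=1 t=0,i=16
  #....|#  b16=1 t=0,i=8
  .####|.  b15=0 t=1,i=6
  .###.|#  b14=1 t=2,i=17
  .##.#|#  b13=1 t=0,i=2
  .##..|.  b12=0 t=0,i=19
  .#.##|.  b11=0 t=1,i=13
  .#.#.|#  b10=1 t=0,i=5
  .#..#|.  b9=0 t=0,i=23
  .#...|#  b8=1 t=0,i=7
  ..###|.  b7=0 t=1,i=5
  ..##.|.  b6=0 t=0,i=1
  ..#.#|#  b5=1 t=1,i=20
  ..#..|#  b4=1 t=0,i=22
  ...##|#  b3=1 t=0,i=10
  ...#.|#  b2=1 t=1,i=1
  ....#|#  b1=1 t=0,i=9
  .....|.  b0=0 t=2,i=13
  bits 11110011010100110110010100111110 = 4082328894

4082328894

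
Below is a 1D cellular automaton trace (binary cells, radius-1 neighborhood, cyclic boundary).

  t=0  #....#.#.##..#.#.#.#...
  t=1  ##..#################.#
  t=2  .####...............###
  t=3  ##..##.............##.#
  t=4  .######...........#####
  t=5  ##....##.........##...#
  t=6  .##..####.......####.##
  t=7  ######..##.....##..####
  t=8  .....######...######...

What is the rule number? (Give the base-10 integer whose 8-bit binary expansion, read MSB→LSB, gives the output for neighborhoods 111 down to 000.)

  ### -> .   bit 7 = 0  t=1,i=0
  ##. -> #   bit 6 = 1  t=0,i=10
  #.# -> #   bit 5 = 1  t=0,i=6
  #.. -> #   bit 4 = 1  t=0,i=1
  .## -> #   bit 3 = 1  t=0,i=9
  .#. -> #   bit 2 = 1  t=0,i=0
  ..# -> #   bit 1 = 1  t=0,i=4
  ... -> .   bit 0 = 0  t=0,i=2
  bits 01111110 = 126

126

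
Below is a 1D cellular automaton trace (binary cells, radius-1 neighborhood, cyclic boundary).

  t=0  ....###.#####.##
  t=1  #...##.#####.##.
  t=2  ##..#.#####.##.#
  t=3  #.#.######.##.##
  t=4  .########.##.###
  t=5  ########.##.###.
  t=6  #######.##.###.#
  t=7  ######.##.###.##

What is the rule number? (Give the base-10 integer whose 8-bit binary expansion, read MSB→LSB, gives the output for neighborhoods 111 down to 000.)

188

  ### -> #   bit 7 = 1  t=0,i=5
  ##. -> .   bit 6 = 0  t=0,i=6
  #.# -> #   bit 5 = 1  t=0,i=7
  #.. -> #   bit 4 = 1  t=0,i=0
  .## -> #   bit 3 = 1  t=0,i=4
  .#. -> #   bit 2 = 1  t=1,i=0
  ..# -> .   bit 1 = 0  t=0,i=3
  ... -> .   bit 0 = 0  t=0,i=1
  bits 10111100 = 188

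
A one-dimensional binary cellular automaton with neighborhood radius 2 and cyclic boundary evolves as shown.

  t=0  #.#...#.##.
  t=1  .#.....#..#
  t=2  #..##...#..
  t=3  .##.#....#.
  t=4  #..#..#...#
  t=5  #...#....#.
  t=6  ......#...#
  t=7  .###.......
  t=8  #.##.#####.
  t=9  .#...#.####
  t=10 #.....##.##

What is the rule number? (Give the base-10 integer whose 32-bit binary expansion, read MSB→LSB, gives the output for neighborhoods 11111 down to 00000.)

  ##### -> #   bit 31 = 1  t=8,i=7
  ####. -> #   bit 30 = 1  t=8,i=8
  ###.# -> #   bit 29 = 1  t=8,i=9
  ###.. -> #   bit 28 = 1  t=7,i=3
  ##.## -> .   bit 27 = 0  t=8,i=4
  ##.#. -> #   bit 26 = 1  t=0,i=10
  ##..# -> .   bit 25 = 0  t=4,i=1
  ##... -> .   bit 24 = 0  t=2,i=5
  #.### -> #   bit 23 = 1  t=8,i=5
  #.##. -> .   bit 22 = 0  t=0,i=8
  #.#.# -> .   bit 21 = 0  t=0,i=0
  #.#.. -> .   bit 20 = 0  t=0,i=2
  #..## -> #   bit 19 = 1  t=2,i=2
  #..#. -> .   bit 18 = 0  t=1,i=9
  #...# -> .   bit 17 = 0  t=0,i=4
  #.... -> #   bit 16 = 1  t=1,i=3
  .#### -> .   bit 15 = 0  t=8,i=6
  .###. -> #   bit 14 = 1  t=7,i=2
  .##.# -> .   bit 13 = 0  t=0,i=9
  .##.. -> #   bit 12 = 1  t=2,i=4
  .#.## -> #   bit 11 = 1  t=0,i=7
  .#.#. -> #   bit 10 = 1  t=0,i=1
  .#..# -> #   bit 9 = 1  t=1,i=8
  .#... -> .   bit 8 = 0  t=0,i=3
  ..### -> .   bit 7 = 0  t=7,i=1
  ..##. -> .   bit 6 = 0  t=2,i=3
  ..#.# -> .   bit 5 = 0  t=0,i=6
  ..#.. -> .   bit 4 = 0  t=1,i=7
  ...## -> #   bit 3 = 1  t=4,i=9
  ...#. -> .   bit 2 = 0  t=0,i=5
  ....# -> .   bit 1 = 0  t=1,i=5
  ..... -> #   bit 0 = 1  t=1,i=4
  bits 11110100100010010101111000001001 = 4102643209

4102643209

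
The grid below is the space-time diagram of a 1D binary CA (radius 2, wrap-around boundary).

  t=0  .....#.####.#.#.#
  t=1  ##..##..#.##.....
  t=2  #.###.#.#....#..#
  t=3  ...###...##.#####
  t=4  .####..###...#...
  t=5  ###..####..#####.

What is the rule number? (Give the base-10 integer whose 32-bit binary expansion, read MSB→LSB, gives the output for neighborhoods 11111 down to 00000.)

  #####|.  b31=0 t=3,i=14
  ####.|.  b30=0 t=0,i=9
  ###.#|#  b29=1 t=0,i=10
  ###..|.  b28=0 t=3,i=5
  ##.##|.  b27=0 t=2,i=1
  ##.#.|#  b26=1 t=0,i=11
  ##..#|#  b25=1 t=1,i=2
  ##...|.  b24=0 t=1,i=12
  #.###|.  b23=0 t=0,i=7
  #.##.|.  b22=0 t=1,i=10
  #.#.#|.  b21=0 t=0,i=12
  #.#..|.  b20=0 t=0,i=16
  #..##|#  b19=1 t=1,i=3
  #..#.|.  b18=0 t=1,i=7
  #...#|#  b17=1 t=3,i=1
  #....|#  b16=1 t=0,i=1
  .####|#  b15=1 t=0,i=8
  .###.|#  b14=1 t=2,i=3
  .##.#|.  b13=0 t=2,i=0
  .##..|.  b12=0 t=1,i=1
  .#.##|.  b11=0 t=0,i=6
  .#.#.|.  b10=0 t=0,i=13
  .#..#|#  b9=1 t=2,i=14
  .#...|#  b8=1 t=0,i=0
  ..###|#  b7=1 t=3,i=3
  ..##.|#  b6=1 t=1,i=0
  ..#.#|#  b5=1 t=0,i=5
  ..#..|#  b4=1 t=2,i=13
  ...##|#  b3=1 t=1,i=16
  ...#.|#  b2=1 t=0,i=4
  ....#|.  b1=0 t=0,i=3
  .....|.  b0=0 t=0,i=2
  bits 00100110000010111100001111111100 = 638305276

638305276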